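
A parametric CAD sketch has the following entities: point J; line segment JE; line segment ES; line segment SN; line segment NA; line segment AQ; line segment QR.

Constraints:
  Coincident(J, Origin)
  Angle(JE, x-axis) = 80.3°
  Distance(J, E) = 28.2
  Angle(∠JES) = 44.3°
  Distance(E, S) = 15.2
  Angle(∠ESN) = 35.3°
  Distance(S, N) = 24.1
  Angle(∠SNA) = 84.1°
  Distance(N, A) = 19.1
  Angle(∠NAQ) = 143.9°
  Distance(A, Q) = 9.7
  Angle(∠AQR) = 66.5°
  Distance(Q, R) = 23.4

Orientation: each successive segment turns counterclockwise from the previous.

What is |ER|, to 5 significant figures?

7.5327

∠NAQ = 143.9° gives AQ at 132.70° from the x-axis; with |AQ| = 9.7, Q = (7.7791, 45.259). ∠AQR = 66.5° gives QR at -113.80° from the x-axis; with |QR| = 23.4, R = (-1.6639, 23.849). Then |ER| = |R − E| = 7.5327.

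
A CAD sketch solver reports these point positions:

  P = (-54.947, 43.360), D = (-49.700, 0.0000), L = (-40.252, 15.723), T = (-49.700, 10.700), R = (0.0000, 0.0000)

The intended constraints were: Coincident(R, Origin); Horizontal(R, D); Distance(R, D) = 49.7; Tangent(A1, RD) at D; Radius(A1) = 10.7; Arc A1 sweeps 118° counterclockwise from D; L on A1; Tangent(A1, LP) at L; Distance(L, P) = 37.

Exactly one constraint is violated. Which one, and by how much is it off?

Distance(L, P) = 37 — off by 5.70.

R = (0.00, 0.00) ✓; R.y = 0.00, D.y = 0.00 ✓; |RD| = 49.70 ✓; ∠(TD, DR) = 90.00° ✓; |TD| = 10.70 ✓; bearing(T→L) − bearing(T→D) = 118.0° ✓; |TL| = 10.70 ✓; ∠(TL, LP) = 90.00° ✓; |LP| = 31.30 ✗.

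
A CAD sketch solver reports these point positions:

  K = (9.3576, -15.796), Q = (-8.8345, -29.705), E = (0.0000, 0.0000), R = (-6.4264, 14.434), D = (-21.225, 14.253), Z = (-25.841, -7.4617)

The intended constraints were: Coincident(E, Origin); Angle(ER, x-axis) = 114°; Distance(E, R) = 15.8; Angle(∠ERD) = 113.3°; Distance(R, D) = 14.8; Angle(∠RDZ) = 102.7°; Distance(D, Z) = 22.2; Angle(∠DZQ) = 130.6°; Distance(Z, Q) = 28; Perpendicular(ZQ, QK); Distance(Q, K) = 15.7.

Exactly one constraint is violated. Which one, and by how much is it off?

Distance(Q, K) = 15.7 — off by 7.20.

E = (0.00, 0.00) ✓; ER at 114.0° ✓; |ER| = 15.80 ✓; ∠ERD = 113.3° ✓; |RD| = 14.80 ✓; ∠RDZ = 102.7° ✓; |DZ| = 22.20 ✓; ∠DZQ = 130.6° ✓; |ZQ| = 28.00 ✓; ∠(ZQ, QK) = 90.00° ✓; |QK| = 22.90 ✗.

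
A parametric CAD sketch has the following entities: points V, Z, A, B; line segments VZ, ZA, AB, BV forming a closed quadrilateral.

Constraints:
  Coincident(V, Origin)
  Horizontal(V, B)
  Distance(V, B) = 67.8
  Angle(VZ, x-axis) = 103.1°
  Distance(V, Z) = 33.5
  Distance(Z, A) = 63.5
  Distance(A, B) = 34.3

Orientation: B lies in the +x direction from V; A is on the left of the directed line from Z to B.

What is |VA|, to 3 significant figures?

64.5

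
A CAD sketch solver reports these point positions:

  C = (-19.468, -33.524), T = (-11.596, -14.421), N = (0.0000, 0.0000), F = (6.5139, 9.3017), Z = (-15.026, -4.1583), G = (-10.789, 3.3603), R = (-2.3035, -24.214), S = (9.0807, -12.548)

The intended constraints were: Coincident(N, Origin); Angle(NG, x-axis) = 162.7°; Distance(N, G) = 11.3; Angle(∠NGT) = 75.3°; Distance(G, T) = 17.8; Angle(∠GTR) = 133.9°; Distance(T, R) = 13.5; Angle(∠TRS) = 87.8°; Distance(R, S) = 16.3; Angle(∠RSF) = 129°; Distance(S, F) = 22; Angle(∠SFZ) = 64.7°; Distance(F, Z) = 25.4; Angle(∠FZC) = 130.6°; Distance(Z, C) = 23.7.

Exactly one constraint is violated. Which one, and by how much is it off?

Distance(Z, C) = 23.7 — off by 6.00.

N = (0.00, 0.00) ✓; NG at 162.7° ✓; |NG| = 11.30 ✓; ∠NGT = 75.30° ✓; |GT| = 17.80 ✓; ∠GTR = 133.9° ✓; |TR| = 13.50 ✓; ∠TRS = 87.80° ✓; |RS| = 16.30 ✓; ∠RSF = 129.0° ✓; |SF| = 22.00 ✓; ∠SFZ = 64.70° ✓; |FZ| = 25.40 ✓; ∠FZC = 130.6° ✓; |ZC| = 29.70 ✗.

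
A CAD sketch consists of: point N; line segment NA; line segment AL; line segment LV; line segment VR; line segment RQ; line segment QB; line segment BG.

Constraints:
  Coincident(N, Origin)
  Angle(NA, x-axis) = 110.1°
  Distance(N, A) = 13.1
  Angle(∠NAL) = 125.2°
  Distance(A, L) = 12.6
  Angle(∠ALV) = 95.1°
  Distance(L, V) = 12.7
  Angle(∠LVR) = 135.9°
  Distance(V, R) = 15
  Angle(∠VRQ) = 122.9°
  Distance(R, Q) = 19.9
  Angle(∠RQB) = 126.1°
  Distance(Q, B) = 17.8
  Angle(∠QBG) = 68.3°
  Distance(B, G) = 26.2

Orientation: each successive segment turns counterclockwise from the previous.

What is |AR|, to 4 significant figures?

24.68

N is at the origin; NA runs at 110.1° with length 13.1, so A = (-4.502, 12.30). ∠NAL = 125.2° gives AL at 164.9° from the x-axis; with |AL| = 12.6, L = (-16.67, 15.58). ∠ALV = 95.1° gives LV at -110.2° from the x-axis; with |LV| = 12.7, V = (-21.05, 3.666). ∠LVR = 135.9° gives VR at -66.10° from the x-axis; with |VR| = 15.0, R = (-14.98, -10.05). Then |AR| = |R − A| = 24.68.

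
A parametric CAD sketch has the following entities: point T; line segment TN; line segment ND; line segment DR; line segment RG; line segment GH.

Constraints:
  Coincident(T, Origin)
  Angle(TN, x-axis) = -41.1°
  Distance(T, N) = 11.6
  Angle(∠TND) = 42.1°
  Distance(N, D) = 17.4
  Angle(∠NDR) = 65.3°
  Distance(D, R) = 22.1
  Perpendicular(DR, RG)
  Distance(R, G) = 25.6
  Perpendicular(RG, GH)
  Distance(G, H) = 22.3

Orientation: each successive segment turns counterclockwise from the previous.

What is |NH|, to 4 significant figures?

12.32

DR ⟂ RG, so RG runs at -58.50°; with |RG| = 25.6, G = (1.214, -23.72). The perpendicularity gives GH at right angles to RG, so GH runs at 31.50°; with |GH| = 22.3, H = (20.23, -12.07). Then |NH| = |H − N| = 12.32.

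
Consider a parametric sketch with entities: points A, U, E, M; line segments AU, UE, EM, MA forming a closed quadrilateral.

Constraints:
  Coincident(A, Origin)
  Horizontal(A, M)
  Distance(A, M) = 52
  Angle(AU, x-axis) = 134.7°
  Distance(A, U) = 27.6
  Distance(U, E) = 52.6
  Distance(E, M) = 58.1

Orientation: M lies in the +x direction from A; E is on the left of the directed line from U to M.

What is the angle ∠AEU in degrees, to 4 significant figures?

29.41°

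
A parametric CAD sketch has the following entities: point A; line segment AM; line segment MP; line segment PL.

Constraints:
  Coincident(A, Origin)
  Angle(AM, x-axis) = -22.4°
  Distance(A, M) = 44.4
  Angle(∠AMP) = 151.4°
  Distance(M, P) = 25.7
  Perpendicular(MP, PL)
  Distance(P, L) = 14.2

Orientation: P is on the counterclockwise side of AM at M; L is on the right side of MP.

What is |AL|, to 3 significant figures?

73.8

A is at the origin; AM runs at -22.4° with length 44.4, so M = 44.4·(cos -22.4°, sin -22.4°) = (41.0, -16.9). ∠AMP = 151.4°, so MP runs at -22.4° + (180° − 151.4°) = 6.20° from the x-axis; with |MP| = 25.7, P = M + 25.7·(cos 6.20°, sin 6.20°) = (66.6, -14.1). The perpendicularity gives PL at right angles to MP; with |PL| = 14.2 on the right of MP, L = P + 14.2·(0.108, -0.994) = (68.1, -28.3). Then |AL| = |L − A| = 73.8.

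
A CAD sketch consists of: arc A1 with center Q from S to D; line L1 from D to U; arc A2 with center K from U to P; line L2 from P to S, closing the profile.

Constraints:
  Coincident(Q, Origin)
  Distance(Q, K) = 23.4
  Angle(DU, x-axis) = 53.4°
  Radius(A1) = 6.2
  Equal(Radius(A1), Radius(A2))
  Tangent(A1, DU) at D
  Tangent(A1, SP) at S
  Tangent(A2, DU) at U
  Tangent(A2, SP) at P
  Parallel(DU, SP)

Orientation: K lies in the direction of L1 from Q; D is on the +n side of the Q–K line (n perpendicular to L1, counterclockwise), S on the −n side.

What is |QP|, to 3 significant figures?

24.2

The slot axis is L1's direction at 53.4°, so u = (cos 53.4°, sin 53.4°) = (0.596, 0.803) and n = (−sin 53.4°, cos 53.4°) = (-0.803, 0.596). Q is at the origin and K lies 23.4 along u from Q, so K = 23.4·u = (14.0, 18.8). Tangency of A1 to both parallel lines with radius 6.2 puts D and S at Q ± 6.2·n: D = (-4.98, 3.70), S = (4.98, -3.70). Equal radii place U and P the same way about K: U = K + 6.2·n = (8.97, 22.5), P = K − 6.2·n = (18.9, 15.1). Then |QP| = |P − Q| = 24.2.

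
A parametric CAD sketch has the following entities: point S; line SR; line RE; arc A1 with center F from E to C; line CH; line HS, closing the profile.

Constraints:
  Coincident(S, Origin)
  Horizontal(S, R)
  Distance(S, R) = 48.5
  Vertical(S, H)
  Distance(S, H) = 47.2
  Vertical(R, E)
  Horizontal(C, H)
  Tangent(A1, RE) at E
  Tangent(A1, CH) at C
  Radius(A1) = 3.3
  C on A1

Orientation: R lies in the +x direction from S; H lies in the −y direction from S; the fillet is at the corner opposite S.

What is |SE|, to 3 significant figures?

65.4

S is at the origin; S and R share the same y with |SR| = 48.5 and R on the +x side, so R = (48.5, 0.00). SH is vertical with |SH| = 47.2 and H on the −y side, so H = (0.00, -47.2). The virtual corner opposite S is at (48.5, -47.2). Tangency of A1 to RE means the radius FE is perpendicular to RE and A1 meets CH tangentially, so FC is at right angles to CH, with radius 3.3, so the center F sits 3.3 in from both sides at F = (45.2, -43.9). That places the tangent points at E = (48.5, -43.9) on RE and C = (45.2, -47.2) on CH. Then |SE| = |E − S| = 65.4.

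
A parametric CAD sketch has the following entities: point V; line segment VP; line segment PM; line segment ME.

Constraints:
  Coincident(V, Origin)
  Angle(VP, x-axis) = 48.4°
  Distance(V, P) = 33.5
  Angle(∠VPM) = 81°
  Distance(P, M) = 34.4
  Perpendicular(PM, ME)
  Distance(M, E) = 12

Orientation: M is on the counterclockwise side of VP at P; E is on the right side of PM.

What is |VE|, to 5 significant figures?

53.695

∠VPM = 81.0°, so PM runs at 48.4° + (180° − 81.0°) = 147.40° from the x-axis; with |PM| = 34.4, M = P + 34.4·(cos 147.40°, sin 147.40°) = (-6.7388, 43.585). PM is perpendicular to ME; with |ME| = 12.0 on the right of PM, E = M + 12.0·(0.53877, 0.84245) = (-0.27358, 53.694). Then |VE| = |E − V| = 53.695.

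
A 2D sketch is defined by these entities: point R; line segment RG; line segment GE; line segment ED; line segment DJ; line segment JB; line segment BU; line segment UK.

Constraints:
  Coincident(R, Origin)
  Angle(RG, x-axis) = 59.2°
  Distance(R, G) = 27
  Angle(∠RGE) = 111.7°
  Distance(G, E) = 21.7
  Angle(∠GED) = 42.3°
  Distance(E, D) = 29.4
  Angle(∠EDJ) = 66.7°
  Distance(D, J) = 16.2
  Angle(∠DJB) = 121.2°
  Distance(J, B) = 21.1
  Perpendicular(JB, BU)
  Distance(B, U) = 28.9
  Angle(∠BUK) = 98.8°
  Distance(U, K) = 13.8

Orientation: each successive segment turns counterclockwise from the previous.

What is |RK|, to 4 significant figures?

33.90

R is at the origin; RG runs at 59.2° with length 27.0, so G = (13.83, 23.19). ∠RGE = 111.7° gives GE at 127.5° from the x-axis; with |GE| = 21.7, E = (0.6150, 40.41). ∠GED = 42.3° gives ED at -94.80° from the x-axis; with |ED| = 29.4, D = (-1.845, 11.11). ∠EDJ = 66.7° gives DJ at 18.50° from the x-axis; with |DJ| = 16.2, J = (13.52, 16.25). ∠DJB = 121.2° gives JB at 77.30° from the x-axis; with |JB| = 21.1, B = (18.16, 36.83). JB ⟂ BU, so BU runs at 167.3°; with |BU| = 28.9, U = (-10.04, 43.19). ∠BUK = 98.8° gives UK at -111.5° from the x-axis; with |UK| = 13.8, K = (-15.09, 30.35). Then |RK| = |K − R| = 33.90.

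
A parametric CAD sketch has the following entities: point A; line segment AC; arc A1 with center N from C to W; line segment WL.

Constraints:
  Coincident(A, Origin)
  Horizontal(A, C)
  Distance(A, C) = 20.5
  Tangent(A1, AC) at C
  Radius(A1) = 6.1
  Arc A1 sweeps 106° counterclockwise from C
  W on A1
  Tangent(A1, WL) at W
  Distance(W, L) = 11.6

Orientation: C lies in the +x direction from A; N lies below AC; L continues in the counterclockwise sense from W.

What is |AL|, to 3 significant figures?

26.0

On A1, C sits at bearing 90° from N; a 106° counterclockwise sweep puts W at bearing 196°, so W = N + 6.1·(cos 196°, sin 196°) = (14.6, -7.78). A1 meets WL tangentially, so NW is at right angles to WL, so WL runs along (−sin 196°, cos 196°); with |WL| = 11.6, L = (17.8, -18.9). Then |AL| = |L − A| = 26.0.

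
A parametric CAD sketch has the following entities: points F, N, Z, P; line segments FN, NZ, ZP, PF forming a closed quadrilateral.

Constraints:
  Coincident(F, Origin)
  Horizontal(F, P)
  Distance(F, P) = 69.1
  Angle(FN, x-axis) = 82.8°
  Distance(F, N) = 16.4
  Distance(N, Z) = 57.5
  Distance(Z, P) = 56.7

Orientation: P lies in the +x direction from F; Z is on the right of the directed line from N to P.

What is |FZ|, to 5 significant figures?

44.304

Checks: |NZ| = 57.50 ✓; |ZP| = 56.70 ✓.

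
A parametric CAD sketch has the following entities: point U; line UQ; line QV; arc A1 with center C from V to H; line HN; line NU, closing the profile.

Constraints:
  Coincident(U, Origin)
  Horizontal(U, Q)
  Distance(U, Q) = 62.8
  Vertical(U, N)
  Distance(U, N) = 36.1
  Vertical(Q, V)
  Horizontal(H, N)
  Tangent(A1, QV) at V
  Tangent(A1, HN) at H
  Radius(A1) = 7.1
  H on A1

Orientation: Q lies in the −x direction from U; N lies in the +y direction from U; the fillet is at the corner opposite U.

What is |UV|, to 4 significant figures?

69.17

U is at the origin; U and Q share the same y with |UQ| = 62.8 and Q on the −x side, so Q = (-62.80, 0.000). UN is vertical with |UN| = 36.1 and N on the +y side, so N = (0.000, 36.10). The virtual corner opposite U is at (-62.80, 36.10). Tangency of A1 to QV means the radius CV is perpendicular to QV and A1 meets HN tangentially, so CH is at right angles to HN, with radius 7.1, so the center C sits 7.1 in from both sides at C = (-55.70, 29.00). That places the tangent points at V = (-62.80, 29.00) on QV and H = (-55.70, 36.10) on HN. Then |UV| = |V − U| = 69.17.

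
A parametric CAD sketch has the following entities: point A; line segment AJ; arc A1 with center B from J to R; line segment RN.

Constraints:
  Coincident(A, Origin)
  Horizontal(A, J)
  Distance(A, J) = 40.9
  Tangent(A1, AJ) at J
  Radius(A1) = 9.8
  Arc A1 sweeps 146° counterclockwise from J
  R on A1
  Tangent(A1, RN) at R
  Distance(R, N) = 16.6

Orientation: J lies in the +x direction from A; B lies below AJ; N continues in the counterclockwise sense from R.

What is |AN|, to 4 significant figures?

56.21

A is at the origin; A and J share the same y with |AJ| = 40.9 and J on the +x side, so J = (40.90, 0.000). The tangent condition forces BJ to be normal to AJ, so B = J + (0, -9.8) = (40.90, -9.800). On A1, J sits at bearing 90° from B; a 146° counterclockwise sweep puts R at bearing 236°, so R = B + 9.8·(cos 236°, sin 236°) = (35.42, -17.92). Since A1 is tangent to RN there, BR ⟂ RN, so RN runs along (−sin 236°, cos 236°); with |RN| = 16.6, N = (49.18, -27.21). Then |AN| = |N − A| = 56.21.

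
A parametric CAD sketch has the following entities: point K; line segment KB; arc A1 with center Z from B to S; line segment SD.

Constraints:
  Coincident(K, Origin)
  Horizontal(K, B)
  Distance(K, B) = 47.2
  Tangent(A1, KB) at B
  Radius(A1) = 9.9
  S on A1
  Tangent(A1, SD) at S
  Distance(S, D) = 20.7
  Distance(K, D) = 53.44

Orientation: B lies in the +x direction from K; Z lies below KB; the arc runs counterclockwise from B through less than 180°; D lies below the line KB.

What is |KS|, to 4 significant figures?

39.54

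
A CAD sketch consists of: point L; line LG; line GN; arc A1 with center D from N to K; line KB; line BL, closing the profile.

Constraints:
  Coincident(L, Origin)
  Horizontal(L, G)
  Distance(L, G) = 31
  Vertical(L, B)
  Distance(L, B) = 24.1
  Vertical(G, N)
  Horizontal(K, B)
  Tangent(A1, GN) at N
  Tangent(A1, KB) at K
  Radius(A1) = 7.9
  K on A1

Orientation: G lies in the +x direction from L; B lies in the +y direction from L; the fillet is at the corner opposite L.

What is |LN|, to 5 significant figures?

34.978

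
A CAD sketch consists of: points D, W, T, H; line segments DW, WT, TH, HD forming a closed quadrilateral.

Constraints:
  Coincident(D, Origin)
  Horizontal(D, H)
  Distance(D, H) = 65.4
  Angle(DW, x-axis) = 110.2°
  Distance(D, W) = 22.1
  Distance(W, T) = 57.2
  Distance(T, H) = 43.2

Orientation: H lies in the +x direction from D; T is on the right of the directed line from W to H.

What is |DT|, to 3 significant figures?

37.1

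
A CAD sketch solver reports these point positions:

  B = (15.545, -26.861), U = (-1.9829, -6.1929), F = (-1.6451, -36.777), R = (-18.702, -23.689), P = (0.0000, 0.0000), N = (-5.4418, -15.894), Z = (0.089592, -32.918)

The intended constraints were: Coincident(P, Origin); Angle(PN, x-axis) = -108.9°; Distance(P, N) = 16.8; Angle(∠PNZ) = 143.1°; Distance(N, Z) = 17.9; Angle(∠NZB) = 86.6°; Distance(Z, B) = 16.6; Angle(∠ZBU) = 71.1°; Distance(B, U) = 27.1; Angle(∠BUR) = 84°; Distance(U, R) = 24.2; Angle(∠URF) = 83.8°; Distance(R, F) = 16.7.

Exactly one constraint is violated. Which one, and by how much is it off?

Distance(R, F) = 16.7 — off by 4.80.

P = (0.00, 0.00) ✓; PN at -108.9° ✓; |PN| = 16.80 ✓; ∠PNZ = 143.1° ✓; |NZ| = 17.90 ✓; ∠NZB = 86.60° ✓; |ZB| = 16.60 ✓; ∠ZBU = 71.10° ✓; |BU| = 27.10 ✓; ∠BUR = 84.00° ✓; |UR| = 24.20 ✓; ∠URF = 83.80° ✓; |RF| = 21.50 ✗.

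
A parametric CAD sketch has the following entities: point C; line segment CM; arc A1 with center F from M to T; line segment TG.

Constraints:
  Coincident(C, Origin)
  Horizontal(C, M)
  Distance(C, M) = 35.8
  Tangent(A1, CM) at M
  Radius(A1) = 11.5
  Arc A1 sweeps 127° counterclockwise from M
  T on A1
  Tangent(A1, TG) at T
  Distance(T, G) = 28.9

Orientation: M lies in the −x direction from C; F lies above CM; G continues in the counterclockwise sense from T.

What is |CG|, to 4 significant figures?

60.49

On A1, M sits at bearing -90° from F; a 127° counterclockwise sweep puts T at bearing 37°, so T = F + 11.5·(cos 37°, sin 37°) = (-26.62, 18.42). The tangent condition forces FT to be normal to TG, so TG runs along (−sin 37°, cos 37°); with |TG| = 28.9, G = (-44.01, 41.50). Then |CG| = |G − C| = 60.49.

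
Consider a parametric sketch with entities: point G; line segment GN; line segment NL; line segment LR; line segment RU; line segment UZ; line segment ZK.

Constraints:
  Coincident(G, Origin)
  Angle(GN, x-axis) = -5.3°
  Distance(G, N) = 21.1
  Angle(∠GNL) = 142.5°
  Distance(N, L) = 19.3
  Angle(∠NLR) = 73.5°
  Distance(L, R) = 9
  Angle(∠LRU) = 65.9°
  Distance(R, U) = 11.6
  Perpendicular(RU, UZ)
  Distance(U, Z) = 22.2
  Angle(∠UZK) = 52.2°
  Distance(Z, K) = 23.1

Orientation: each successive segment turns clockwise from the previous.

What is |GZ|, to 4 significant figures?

48.47

∠LRU = 65.9° gives RU at 96.60° from the x-axis; with |RU| = 11.6, U = (26.10, -8.134). RU is perpendicular to UZ, so UZ runs at 6.600°; with |UZ| = 22.2, Z = (48.15, -5.582). Then |GZ| = |Z − G| = 48.47.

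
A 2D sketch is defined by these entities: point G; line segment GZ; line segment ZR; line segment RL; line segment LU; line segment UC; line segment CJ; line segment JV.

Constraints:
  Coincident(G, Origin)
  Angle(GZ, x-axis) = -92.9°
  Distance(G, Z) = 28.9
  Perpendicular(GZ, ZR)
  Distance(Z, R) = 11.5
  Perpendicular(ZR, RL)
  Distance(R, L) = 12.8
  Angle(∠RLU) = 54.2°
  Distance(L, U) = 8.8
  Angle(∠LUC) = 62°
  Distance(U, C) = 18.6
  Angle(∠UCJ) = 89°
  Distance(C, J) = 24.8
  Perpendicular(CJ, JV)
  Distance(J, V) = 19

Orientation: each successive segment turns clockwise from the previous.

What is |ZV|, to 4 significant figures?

33.26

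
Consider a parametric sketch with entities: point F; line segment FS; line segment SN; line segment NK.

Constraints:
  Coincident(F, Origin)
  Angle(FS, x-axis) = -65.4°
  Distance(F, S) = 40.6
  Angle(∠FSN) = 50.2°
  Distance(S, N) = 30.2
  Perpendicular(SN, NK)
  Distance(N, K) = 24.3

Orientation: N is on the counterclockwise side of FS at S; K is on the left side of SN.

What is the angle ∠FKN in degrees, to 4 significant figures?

148.6°

∠FSN = 50.2°, so SN runs at -65.4° + (180° − 50.2°) = 64.40° from the x-axis; with |SN| = 30.2, N = S + 30.2·(cos 64.40°, sin 64.40°) = (29.95, -9.680). SN is perpendicular to NK; with |NK| = 24.3 on the left of SN, K = N + 24.3·(-0.9018, 0.4321) = (8.035, 0.8200). Then cos ∠FKN = KF·KN / (|KF||KN|), giving 148.6°.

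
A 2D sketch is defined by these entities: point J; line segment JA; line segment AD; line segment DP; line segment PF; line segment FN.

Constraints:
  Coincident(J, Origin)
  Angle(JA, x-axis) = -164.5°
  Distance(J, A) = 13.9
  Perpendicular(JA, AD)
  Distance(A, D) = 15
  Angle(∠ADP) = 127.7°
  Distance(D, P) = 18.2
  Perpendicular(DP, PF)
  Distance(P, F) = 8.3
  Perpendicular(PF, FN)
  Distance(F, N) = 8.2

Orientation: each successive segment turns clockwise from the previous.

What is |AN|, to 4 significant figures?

19.50

J is at the origin; JA runs at -164.5° with length 13.9, so A = (-13.39, -3.715). JA ⟂ AD, so AD runs at 105.5°; with |AD| = 15.0, D = (-17.40, 10.74). ∠ADP = 127.7° gives DP at 53.20° from the x-axis; with |DP| = 18.2, P = (-6.501, 25.31). The perpendicularity gives PF at right angles to DP, so PF runs at -36.80°; with |PF| = 8.3, F = (0.1453, 20.34). The perpendicularity gives FN at right angles to PF, so FN runs at -126.8°; with |FN| = 8.2, N = (-4.767, 13.78). Then |AN| = |N − A| = 19.50.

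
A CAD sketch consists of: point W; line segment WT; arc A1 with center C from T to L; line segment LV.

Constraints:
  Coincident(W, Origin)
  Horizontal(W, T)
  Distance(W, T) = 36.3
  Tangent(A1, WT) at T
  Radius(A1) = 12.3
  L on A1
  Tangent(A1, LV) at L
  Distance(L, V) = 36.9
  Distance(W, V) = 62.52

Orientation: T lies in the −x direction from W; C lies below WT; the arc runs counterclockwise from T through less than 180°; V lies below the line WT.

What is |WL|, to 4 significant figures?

50.63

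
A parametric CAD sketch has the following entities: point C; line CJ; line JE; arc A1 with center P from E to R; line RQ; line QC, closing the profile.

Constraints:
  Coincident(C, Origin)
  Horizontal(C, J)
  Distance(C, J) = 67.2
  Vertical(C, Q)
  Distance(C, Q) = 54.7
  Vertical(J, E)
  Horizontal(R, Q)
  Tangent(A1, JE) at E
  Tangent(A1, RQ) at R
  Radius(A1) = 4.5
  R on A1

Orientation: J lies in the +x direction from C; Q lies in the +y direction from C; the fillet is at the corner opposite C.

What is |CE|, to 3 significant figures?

83.9

C is at the origin; CJ is horizontal with |CJ| = 67.2 and J on the +x side, so J = (67.2, 0.00). C and Q share the same x with |CQ| = 54.7 and Q on the +y side, so Q = (0.00, 54.7). The virtual corner opposite C is at (67.2, 54.7). The tangent condition forces PE to be normal to JE and the tangent condition forces PR to be normal to RQ, with radius 4.5, so the center P sits 4.5 in from both sides at P = (62.7, 50.2). That places the tangent points at E = (67.2, 50.2) on JE and R = (62.7, 54.7) on RQ. Then |CE| = |E − C| = 83.9.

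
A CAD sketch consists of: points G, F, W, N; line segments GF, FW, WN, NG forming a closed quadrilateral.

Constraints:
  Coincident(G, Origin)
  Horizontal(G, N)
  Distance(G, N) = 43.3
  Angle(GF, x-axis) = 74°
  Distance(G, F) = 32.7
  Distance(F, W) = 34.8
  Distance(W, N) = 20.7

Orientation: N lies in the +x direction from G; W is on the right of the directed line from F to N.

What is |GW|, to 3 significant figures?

22.6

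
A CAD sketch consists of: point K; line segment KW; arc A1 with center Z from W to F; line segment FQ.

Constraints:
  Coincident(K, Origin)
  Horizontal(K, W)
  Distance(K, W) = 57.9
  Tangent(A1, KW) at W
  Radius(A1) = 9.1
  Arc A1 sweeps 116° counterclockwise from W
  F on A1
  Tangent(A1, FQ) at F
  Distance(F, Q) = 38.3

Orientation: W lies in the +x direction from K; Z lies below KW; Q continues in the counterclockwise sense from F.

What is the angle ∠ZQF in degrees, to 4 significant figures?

13.37°

On A1, W sits at bearing 90° from Z; a 116° counterclockwise sweep puts F at bearing 206°, so F = Z + 9.1·(cos 206°, sin 206°) = (49.72, -13.09). Tangency of A1 to FQ means the radius ZF is perpendicular to FQ, so FQ runs along (−sin 206°, cos 206°); with |FQ| = 38.3, Q = (66.51, -47.51). Then cos ∠ZQF = QZ·QF / (|QZ||QF|), giving 13.37°.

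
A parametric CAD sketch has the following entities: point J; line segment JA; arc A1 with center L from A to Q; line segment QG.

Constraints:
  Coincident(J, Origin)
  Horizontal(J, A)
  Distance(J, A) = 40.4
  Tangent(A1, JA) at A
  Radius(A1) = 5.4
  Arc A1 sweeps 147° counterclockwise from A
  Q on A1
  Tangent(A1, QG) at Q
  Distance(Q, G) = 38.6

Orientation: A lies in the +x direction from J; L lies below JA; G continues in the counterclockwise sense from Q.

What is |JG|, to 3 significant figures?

76.4

J is at the origin; JA is horizontal with |JA| = 40.4 and A on the +x side, so A = (40.4, 0.00). Tangency of A1 to JA means the radius LA is perpendicular to JA, so L = A + (0, -5.4) = (40.4, -5.40). On A1, A sits at bearing 90° from L; a 147° counterclockwise sweep puts Q at bearing 237°, so Q = L + 5.4·(cos 237°, sin 237°) = (37.5, -9.93). Tangency of A1 to QG means the radius LQ is perpendicular to QG, so QG runs along (−sin 237°, cos 237°); with |QG| = 38.6, G = (69.8, -31.0). Then |JG| = |G − J| = 76.4.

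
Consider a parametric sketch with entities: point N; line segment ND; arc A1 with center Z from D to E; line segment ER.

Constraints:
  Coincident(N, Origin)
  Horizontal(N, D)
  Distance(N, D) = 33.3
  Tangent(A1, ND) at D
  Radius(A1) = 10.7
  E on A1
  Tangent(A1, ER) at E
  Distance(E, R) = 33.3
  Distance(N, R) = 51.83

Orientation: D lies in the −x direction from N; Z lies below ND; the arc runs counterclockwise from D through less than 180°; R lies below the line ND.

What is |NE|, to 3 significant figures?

45.5

N is at the origin; ND is horizontal with |ND| = 33.3 and D on the −x side, so D = (-33.3, 0.00). Since A1 is tangent to ND there, ZD ⟂ ND, so Z = D + (0, -10.7) = (-33.3, -10.7). Since ZE ⟂ ER (tangency), |ZR| = √(10.7² + 33.3²) = 35.0 regardless of where E sits on A1. So R lies on both circle(N, 51.83) and circle(Z, 35.0); the below-ND intersection is R = (-25.9, -44.9). E is the foot of the tangent from R: E = (-42.6, -16.1).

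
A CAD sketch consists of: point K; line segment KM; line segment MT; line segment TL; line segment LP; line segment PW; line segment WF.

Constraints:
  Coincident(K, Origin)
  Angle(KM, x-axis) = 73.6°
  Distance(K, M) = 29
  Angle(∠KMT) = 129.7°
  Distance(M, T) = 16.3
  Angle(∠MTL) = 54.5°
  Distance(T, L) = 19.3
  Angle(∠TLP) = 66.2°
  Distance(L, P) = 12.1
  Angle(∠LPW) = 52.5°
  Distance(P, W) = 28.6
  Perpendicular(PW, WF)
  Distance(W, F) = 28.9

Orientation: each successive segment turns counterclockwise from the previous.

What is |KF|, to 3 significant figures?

45.0

K is at the origin; KM runs at 73.6° with length 29.0, so M = (8.19, 27.8). ∠KMT = 129.7° gives MT at 124° from the x-axis; with |MT| = 16.3, T = (-0.903, 41.3). ∠MTL = 54.5° gives TL at -111° from the x-axis; with |TL| = 19.3, L = (-7.69, 23.3). ∠TLP = 66.2° gives LP at 3.20° from the x-axis; with |LP| = 12.1, P = (4.39, 24.0). ∠LPW = 52.5° gives PW at 131° from the x-axis; with |PW| = 28.6, W = (-14.3, 45.6). The perpendicularity gives WF at right angles to PW, so WF runs at -139°; with |WF| = 28.9, F = (-36.2, 26.8). Then |KF| = |F − K| = 45.0.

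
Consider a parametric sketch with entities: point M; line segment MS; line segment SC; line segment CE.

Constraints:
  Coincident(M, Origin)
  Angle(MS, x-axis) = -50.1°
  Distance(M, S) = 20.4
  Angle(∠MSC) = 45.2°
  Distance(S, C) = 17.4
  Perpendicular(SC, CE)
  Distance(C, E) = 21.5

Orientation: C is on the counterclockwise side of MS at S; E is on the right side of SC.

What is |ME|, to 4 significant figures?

36.10

M is at the origin; MS runs at -50.1° with length 20.4, so S = 20.4·(cos -50.1°, sin -50.1°) = (13.09, -15.65). ∠MSC = 45.2°, so SC runs at -50.1° + (180° − 45.2°) = 84.70° from the x-axis; with |SC| = 17.4, C = S + 17.4·(cos 84.70°, sin 84.70°) = (14.69, 1.675). SC is perpendicular to CE; with |CE| = 21.5 on the right of SC, E = C + 21.5·(0.9957, -0.09237) = (36.10, -0.3105). Then |ME| = |E − M| = 36.10.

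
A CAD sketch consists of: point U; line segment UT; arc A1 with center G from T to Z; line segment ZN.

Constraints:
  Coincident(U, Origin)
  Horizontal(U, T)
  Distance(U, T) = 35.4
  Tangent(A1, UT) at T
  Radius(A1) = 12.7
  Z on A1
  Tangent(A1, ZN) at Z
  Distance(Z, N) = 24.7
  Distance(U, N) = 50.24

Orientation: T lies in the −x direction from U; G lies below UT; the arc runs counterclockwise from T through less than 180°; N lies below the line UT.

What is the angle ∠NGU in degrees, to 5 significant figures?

99.317°

Checks: |GZ| = 12.70 ✓; ∠(GZ, ZN) = 90.00° ✓; |ZN| = 24.70 ✓; |UN| = 50.24 ✓.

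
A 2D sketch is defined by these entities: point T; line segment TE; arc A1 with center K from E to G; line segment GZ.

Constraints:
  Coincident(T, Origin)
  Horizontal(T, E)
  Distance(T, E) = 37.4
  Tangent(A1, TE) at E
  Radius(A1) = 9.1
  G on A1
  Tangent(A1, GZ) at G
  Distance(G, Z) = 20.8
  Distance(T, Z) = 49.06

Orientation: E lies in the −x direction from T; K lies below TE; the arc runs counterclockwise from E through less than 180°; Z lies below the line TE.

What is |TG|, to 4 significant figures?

47.48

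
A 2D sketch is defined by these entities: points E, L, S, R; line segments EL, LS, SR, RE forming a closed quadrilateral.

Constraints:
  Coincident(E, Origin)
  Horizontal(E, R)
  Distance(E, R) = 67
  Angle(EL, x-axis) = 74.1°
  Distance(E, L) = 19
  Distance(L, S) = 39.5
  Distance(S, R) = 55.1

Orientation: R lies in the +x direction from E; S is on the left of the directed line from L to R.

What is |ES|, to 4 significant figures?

56.48

E is at the origin; E and R share the same y with |ER| = 67.0 and R in +x, so R = (67.0, 0). EL runs at 74.1° with |EL| = 19.0, so L = (5.205, 18.27). S is determined by |LS| = 39.5 and |SR| = 55.1 together: it lies at the intersection of circle(L, 39.5) and circle(R, 55.1). With |LR| = 64.44, the foot of the radical line on LR is 20.77 from L and the perpendicular offset is √(39.5² − 20.77²) = 33.60. Taking the left-of-LR solution: S = (34.65, 44.60).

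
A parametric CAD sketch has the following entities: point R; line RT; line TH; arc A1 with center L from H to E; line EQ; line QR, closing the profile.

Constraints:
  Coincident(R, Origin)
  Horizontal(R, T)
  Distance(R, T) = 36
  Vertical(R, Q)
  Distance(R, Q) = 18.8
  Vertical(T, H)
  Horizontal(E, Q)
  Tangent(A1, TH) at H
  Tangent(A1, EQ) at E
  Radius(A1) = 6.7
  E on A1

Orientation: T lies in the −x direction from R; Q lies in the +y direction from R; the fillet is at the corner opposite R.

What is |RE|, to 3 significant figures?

34.8

The virtual corner opposite R is at (-36.0, 18.8). A1 meets TH tangentially, so LH is at right angles to TH and A1 meets EQ tangentially, so LE is at right angles to EQ, with radius 6.7, so the center L sits 6.7 in from both sides at L = (-29.3, 12.1). That places the tangent points at H = (-36.0, 12.1) on TH and E = (-29.3, 18.8) on EQ. Then |RE| = |E − R| = 34.8.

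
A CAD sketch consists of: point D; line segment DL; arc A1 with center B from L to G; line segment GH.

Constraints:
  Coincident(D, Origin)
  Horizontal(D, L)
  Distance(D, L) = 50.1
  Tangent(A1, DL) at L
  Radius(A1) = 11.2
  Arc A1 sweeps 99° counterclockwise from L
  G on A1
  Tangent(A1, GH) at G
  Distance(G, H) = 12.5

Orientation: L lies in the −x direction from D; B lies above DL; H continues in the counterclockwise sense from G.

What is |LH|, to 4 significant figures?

26.89

On A1, L sits at bearing -90° from B; a 99° counterclockwise sweep puts G at bearing 9°, so G = B + 11.2·(cos 9°, sin 9°) = (-39.04, 12.95). Since A1 is tangent to GH there, BG ⟂ GH, so GH runs along (−sin 9°, cos 9°); with |GH| = 12.5, H = (-40.99, 25.30). Then |LH| = |H − L| = 26.89.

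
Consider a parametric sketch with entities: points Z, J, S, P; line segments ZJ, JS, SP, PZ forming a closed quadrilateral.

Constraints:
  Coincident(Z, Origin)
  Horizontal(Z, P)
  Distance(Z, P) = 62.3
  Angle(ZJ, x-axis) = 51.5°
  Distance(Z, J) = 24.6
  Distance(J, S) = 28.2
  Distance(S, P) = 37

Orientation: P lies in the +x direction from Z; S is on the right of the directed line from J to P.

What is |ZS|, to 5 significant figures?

26.837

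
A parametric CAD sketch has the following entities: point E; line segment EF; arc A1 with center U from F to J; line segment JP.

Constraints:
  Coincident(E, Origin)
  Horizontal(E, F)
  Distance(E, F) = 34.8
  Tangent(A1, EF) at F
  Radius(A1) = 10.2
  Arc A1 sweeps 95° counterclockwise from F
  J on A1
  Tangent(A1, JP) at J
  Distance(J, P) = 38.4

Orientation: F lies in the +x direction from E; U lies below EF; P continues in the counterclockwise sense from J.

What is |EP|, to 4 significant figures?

56.73

On A1, F sits at bearing 90° from U; a 95° counterclockwise sweep puts J at bearing 185°, so J = U + 10.2·(cos 185°, sin 185°) = (24.64, -11.09). Since A1 is tangent to JP there, UJ ⟂ JP, so JP runs along (−sin 185°, cos 185°); with |JP| = 38.4, P = (27.99, -49.34). Then |EP| = |P − E| = 56.73.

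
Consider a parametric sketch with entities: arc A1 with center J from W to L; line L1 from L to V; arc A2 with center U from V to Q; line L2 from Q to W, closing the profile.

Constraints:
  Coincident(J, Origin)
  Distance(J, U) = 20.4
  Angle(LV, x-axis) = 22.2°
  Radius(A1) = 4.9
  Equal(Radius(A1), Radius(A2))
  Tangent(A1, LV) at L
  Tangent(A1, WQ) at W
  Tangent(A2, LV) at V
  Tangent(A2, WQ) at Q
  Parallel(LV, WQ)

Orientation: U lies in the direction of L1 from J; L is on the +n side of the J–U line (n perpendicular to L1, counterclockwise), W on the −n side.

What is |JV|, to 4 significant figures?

20.98

The slot axis is L1's direction at 22.2°, so u = (cos 22.2°, sin 22.2°) = (0.9259, 0.3778) and n = (−sin 22.2°, cos 22.2°) = (-0.3778, 0.9259). J is at the origin and U lies 20.4 along u from J, so U = 20.4·u = (18.89, 7.708). Tangency of A1 to both parallel lines with radius 4.9 puts L and W at J ± 4.9·n: L = (-1.851, 4.537), W = (1.851, -4.537). Equal radii place V and Q the same way about U: V = U + 4.9·n = (17.04, 12.24), Q = U − 4.9·n = (20.74, 3.171). Then |JV| = |V − J| = 20.98.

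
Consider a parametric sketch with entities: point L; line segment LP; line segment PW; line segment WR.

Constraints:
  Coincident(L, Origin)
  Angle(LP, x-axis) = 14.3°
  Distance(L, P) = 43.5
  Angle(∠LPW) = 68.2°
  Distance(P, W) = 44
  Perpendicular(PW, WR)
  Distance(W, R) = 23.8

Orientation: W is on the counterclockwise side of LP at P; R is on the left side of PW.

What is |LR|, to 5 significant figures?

32.413

∠LPW = 68.2°, so PW runs at 14.3° + (180° − 68.2°) = 126.10° from the x-axis; with |PW| = 44.0, W = P + 44.0·(cos 126.10°, sin 126.10°) = (16.228, 46.296). PW is perpendicular to WR; with |WR| = 23.8 on the left of PW, R = W + 23.8·(-0.80799, -0.58920) = (-3.0026, 32.273). Then |LR| = |R − L| = 32.413.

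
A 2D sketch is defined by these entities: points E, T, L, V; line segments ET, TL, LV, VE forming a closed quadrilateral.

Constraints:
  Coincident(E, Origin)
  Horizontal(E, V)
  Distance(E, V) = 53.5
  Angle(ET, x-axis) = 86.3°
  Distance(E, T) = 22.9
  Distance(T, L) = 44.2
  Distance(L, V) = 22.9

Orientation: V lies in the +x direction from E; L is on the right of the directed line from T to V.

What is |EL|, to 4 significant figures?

33.52

Checks: |TL| = 44.20 ✓; |LV| = 22.90 ✓.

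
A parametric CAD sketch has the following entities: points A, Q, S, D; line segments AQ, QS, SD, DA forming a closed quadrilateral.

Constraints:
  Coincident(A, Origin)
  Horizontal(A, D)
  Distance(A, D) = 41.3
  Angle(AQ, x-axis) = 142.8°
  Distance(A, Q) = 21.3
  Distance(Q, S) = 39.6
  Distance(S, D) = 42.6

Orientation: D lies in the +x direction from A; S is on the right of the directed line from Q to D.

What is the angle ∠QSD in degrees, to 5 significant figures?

93.022°

Checks: |QS| = 39.60 ✓; |SD| = 42.60 ✓.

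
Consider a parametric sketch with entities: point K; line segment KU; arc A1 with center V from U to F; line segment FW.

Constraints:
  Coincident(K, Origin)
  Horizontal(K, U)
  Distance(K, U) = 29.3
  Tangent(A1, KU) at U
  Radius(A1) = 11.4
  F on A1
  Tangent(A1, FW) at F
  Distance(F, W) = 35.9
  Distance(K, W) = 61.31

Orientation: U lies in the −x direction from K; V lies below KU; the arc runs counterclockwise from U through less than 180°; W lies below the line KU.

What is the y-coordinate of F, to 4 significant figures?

-12.21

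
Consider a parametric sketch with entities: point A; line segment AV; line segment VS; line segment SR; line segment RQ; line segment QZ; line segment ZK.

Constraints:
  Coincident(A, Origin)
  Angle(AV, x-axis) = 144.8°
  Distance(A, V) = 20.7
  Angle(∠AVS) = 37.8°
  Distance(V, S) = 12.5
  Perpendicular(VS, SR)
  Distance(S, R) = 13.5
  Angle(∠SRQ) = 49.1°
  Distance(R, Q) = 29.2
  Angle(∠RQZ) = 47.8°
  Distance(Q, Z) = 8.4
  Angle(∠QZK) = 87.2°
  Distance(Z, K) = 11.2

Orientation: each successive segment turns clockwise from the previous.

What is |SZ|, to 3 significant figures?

15.2

A is at the origin; AV runs at 144.8° with length 20.7, so V = (-16.9, 11.9). ∠AVS = 37.8° gives VS at 2.60° from the x-axis; with |VS| = 12.5, S = (-4.43, 12.5). The perpendicularity gives SR at right angles to VS, so SR runs at -87.4°; with |SR| = 13.5, R = (-3.82, -0.987). ∠SRQ = 49.1° gives RQ at 142° from the x-axis; with |RQ| = 29.2, Q = (-26.7, 17.1). ∠RQZ = 47.8° gives QZ at 9.50° from the x-axis; with |QZ| = 8.4, Z = (-18.4, 18.5). Then |SZ| = |Z − S| = 15.2.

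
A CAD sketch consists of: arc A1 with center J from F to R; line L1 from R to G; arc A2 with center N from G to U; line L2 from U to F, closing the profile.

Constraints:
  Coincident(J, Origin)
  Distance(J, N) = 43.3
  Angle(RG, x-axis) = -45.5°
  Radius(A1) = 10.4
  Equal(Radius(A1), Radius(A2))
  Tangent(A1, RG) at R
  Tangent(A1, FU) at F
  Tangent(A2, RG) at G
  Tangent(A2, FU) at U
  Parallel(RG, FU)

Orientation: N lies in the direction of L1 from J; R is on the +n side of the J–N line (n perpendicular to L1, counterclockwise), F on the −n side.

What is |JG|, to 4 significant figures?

44.53

Tangency of A1 to both parallel lines with radius 10.4 puts R and F at J ± 10.4·n: R = (7.418, 7.289), F = (-7.418, -7.289). Equal radii place G and U the same way about N: G = N + 10.4·n = (37.77, -23.59), U = N − 10.4·n = (22.93, -38.17). Then |JG| = |G − J| = 44.53.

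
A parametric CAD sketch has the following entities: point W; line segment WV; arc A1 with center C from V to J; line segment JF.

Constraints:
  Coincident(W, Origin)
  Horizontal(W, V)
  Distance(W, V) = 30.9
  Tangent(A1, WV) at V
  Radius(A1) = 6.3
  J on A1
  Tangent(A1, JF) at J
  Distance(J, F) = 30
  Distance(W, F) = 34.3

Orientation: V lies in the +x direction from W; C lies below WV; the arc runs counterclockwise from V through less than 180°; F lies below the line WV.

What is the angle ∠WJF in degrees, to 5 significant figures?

76.021°

W is at the origin; W and V share the same y with |WV| = 30.9 and V on the +x side, so V = (30.900, 0.0000). Tangency of A1 to WV means the radius CV is perpendicular to WV, so C = V + (0, -6.3) = (30.900, -6.3000). Since CJ ⟂ JF (tangency), |CF| = √(6.3² + 30.0²) = 30.654 regardless of where J sits on A1. So F lies on both circle(W, 34.3) and circle(C, 30.654); the below-WV intersection is F = (13.495, -31.534). J is the foot of the tangent from F: J = (25.090, -3.8651).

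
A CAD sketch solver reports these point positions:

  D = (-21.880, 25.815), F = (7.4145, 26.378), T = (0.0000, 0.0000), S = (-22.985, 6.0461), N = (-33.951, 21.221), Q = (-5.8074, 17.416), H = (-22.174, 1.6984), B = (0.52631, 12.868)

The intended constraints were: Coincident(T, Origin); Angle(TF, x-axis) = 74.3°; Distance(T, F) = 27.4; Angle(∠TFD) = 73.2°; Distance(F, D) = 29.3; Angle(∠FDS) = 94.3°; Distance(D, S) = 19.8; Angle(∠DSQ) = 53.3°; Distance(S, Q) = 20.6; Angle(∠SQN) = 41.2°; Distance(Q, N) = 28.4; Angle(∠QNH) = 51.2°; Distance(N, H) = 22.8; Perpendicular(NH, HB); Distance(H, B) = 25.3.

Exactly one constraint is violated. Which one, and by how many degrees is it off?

Perpendicular(NH, HB) — off by 4.90°.

T = (0.00, 0.00) ✓; TF at 74.30° ✓; |TF| = 27.40 ✓; ∠TFD = 73.20° ✓; |FD| = 29.30 ✓; ∠FDS = 94.30° ✓; |DS| = 19.80 ✓; ∠DSQ = 53.30° ✓; |SQ| = 20.60 ✓; ∠SQN = 41.20° ✓; |QN| = 28.40 ✓; ∠QNH = 51.20° ✓; |NH| = 22.80 ✓; ∠(NH, HB) = 85.10° ✗; |HB| = 25.30 ✓.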